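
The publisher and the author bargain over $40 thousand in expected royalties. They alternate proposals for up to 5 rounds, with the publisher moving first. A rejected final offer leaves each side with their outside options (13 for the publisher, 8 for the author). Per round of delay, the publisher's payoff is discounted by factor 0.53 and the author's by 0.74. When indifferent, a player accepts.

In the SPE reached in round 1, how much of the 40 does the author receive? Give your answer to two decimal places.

Round 5 (the publisher proposes): the author gets 8 if talks fail, so the publisher offers 8 and keeps 32.
Round 4 (the author proposes): the publisher can get 32 next round, worth 0.53 × 32 = 16.96 now; the author offers that and keeps 23.04.
Round 3 (the publisher proposes): the author can get 23.04 next round, worth 0.74 × 23.04 = 17.0496 now; the publisher offers that and keeps 22.9504.
Round 2 (the author proposes): the publisher can get 22.9504 next round, worth 0.53 × 22.9504 = 12.163712 now, so the author offers 12.163712, keeping 27.836288.
Round 1 (the publisher proposes): the author can get 27.836288 next round, worth 0.74 × 27.836288 = 20.59885312 now, so the publisher offers 20.59885312, keeping 19.40114688.

20.60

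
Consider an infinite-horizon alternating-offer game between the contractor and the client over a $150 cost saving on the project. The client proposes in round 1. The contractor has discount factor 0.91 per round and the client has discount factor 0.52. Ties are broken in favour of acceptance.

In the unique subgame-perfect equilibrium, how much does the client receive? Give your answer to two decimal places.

25.63

Let x be the client's share when the client proposes and y be the contractor's share when the contractor proposes.
The contractor accepts iff offered ≥ 0.91·y, so x = 150 − 0.91y. Symmetrically y = 150 − 0.52x.
Substituting: x = 150 − 0.91(150 − 0.52x), giving x(1 − 0.52·0.91) = 150(1 − 0.91).
So x = 150 × 0.09 / 0.5268 ≈ 25.6264, and the contractor receives 150 − x ≈ 124.3736.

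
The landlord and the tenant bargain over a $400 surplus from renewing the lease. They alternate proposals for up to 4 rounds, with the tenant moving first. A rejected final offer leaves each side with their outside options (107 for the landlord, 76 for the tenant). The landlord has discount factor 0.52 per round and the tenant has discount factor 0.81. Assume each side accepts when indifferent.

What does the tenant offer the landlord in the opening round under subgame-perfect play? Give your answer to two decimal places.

Round 4 (the landlord proposes): the tenant gets 76 if talks fail, so the landlord offers 76 and keeps 324.
Round 3 (the tenant proposes): the landlord can get 324 next round, worth 0.52 × 324 = 168.48 now, so the tenant offers 168.48, keeping 231.52.
Round 2 (the landlord proposes): the tenant can get 231.52 next round, worth 0.81 × 231.52 = 187.5312 now. The landlord offers 187.5312 and keeps 400 − 187.5312 = 212.4688.
Round 1 (the tenant proposes): the landlord can get 212.4688 next round, worth 0.52 × 212.4688 = 110.483776 now. The tenant offers 110.483776 and keeps 400 − 110.483776 = 289.516224.

110.48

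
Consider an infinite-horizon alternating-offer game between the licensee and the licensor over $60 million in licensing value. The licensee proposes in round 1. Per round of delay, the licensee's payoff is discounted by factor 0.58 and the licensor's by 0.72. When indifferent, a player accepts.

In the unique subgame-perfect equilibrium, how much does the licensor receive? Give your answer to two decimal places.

31.15

When the licensee proposes, the licensor accepts any offer worth at least 0.72 times what the licensor would get by proposing next round; and vice versa.
This gives x = 60 − 0.72y and y = 60 − 0.58x, where x and y are each side's share when it proposes.
Hence (1 − 0.72·0.58)x = 60(1 − 0.72), i.e. 0.5824·x = 16.8.
x ≈ 28.8462; the licensor's share is 60 − x ≈ 31.1538.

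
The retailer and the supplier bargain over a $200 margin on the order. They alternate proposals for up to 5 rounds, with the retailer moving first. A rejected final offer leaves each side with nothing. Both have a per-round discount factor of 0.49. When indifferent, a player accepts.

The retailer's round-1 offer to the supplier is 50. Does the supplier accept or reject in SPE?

Round 5 (the retailer proposes): rejection yields 0 for the supplier; the retailer offers 0 and keeps 200.
Round 4 (the supplier proposes): the retailer can get 200 next round, worth 0.49 × 200 = 98 now; the supplier offers that and keeps 102.
Round 3 (the retailer proposes): the supplier can get 102 next round, worth 0.49 × 102 = 49.98 now; the retailer offers that and keeps 150.02.
Round 2 (the supplier proposes): the retailer can get 150.02 next round, worth 0.49 × 150.02 = 73.5098 now; the supplier offers that and keeps 126.4902.
So by rejecting in round 1, the supplier gets 126.4902 next round, worth 0.49 × 126.4902 = 61.980198 now.
Offer 50 < 61.980198, so the supplier rejects.

Reject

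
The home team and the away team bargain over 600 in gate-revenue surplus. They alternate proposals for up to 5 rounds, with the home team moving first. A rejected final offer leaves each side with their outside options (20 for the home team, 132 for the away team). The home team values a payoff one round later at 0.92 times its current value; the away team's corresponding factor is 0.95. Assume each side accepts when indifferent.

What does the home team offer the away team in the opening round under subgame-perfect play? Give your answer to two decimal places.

186.29

By backward induction:
Round 5 (the home team proposes): the away team gets 132 if talks fail, so the home team offers 132 and keeps 468.
Round 4 (the away team proposes): the home team can get 468 next round, worth 0.92 × 468 = 430.56 now; the away team offers that and keeps 169.44.
Round 3 (the home team proposes): the away team can get 169.44 next round, worth 0.95 × 169.44 = 160.968 now. The home team offers 160.968 and keeps 600 − 160.968 = 439.032.
Round 2 (the away team proposes): the home team can get 439.032 next round, worth 0.92 × 439.032 = 403.90944 now, so the away team offers 403.90944, keeping 196.09056.
Round 1 (the home team proposes): the away team can get 196.09056 next round, worth 0.95 × 196.09056 = 186.286032 now. The home team offers 186.286032 and keeps 600 − 186.286032 = 413.713968.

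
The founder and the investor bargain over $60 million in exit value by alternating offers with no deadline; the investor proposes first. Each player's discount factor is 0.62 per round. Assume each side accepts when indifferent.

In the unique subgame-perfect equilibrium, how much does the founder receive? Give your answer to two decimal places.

In a stationary SPE each proposer offers the other exactly their discounted continuation value.
If the investor keeps x when proposing and the founder keeps y when proposing, then x = 60 − 0.62y and y = 60 − 0.62x.
Solving: x = 60(1 − 0.62) / (1 − 0.62·0.62) = 22.8 / 0.6156 ≈ 37.0370.
The founder gets 60 − 37.0370 ≈ 22.9630.

22.96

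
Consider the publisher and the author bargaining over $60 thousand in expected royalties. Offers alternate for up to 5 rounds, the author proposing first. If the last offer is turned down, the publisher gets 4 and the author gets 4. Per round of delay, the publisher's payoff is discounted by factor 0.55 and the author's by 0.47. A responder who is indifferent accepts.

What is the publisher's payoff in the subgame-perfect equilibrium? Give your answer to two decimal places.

Round 5 (the author proposes): the publisher gets 4 if talks fail, so the author offers 4 and keeps 56.
Round 4 (the publisher proposes): the author can get 56 next round, worth 0.47 × 56 = 26.32 now. The publisher offers 26.32 and keeps 60 − 26.32 = 33.68.
Round 3 (the author proposes): the publisher can get 33.68 next round, worth 0.55 × 33.68 = 18.524 now, so the author offers 18.524, keeping 41.476.
Round 2 (the publisher proposes): the author can get 41.476 next round, worth 0.47 × 41.476 = 19.49372 now. The publisher offers 19.49372 and keeps 60 − 19.49372 = 40.50628.
Round 1 (the author proposes): the publisher can get 40.50628 next round, worth 0.55 × 40.50628 = 22.278454 now; the author offers that and keeps 37.721546.

22.28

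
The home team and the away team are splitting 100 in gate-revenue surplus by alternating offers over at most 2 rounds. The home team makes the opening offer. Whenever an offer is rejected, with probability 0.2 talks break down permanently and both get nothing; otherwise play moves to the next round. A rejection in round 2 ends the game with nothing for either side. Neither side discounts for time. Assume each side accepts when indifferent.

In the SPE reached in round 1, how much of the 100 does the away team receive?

Round 2 (the away team proposes): rejection yields 0 for the home team; the away team offers 0 and keeps 100.
Round 1 (the home team proposes): rejecting gives the away team an expected 0.8 × 100 = 80. The home team offers 80 and keeps 100 − 80 = 20.

80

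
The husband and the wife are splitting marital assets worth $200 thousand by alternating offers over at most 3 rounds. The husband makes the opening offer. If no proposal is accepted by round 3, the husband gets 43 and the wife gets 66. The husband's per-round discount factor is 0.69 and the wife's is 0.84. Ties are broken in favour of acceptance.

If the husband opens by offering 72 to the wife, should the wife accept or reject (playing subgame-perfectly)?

Reject

Round 3 (the husband proposes): the wife gets 66 if talks fail, so the husband offers 66 and keeps 134.
Round 2 (the wife proposes): the husband can get 134 next round, worth 0.69 × 134 = 92.46 now; the wife offers that and keeps 107.54.
So by rejecting in round 1, the wife gets 107.54 next round, worth 0.84 × 107.54 = 90.3336 now.
Offer 72 < 90.3336, so the wife rejects.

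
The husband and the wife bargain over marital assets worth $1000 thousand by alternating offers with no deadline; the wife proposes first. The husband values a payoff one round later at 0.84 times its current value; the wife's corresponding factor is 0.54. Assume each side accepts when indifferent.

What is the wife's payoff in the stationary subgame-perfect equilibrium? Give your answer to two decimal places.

292.83

In a stationary SPE each proposer offers the other exactly their discounted continuation value.
If the wife keeps x when proposing and the husband keeps y when proposing, then x = 1000 − 0.84y and y = 1000 − 0.54x.
Solving: x = 1000(1 − 0.84) / (1 − 0.54·0.84) = 160 / 0.5464 ≈ 292.8258.
The husband gets 1000 − 292.8258 ≈ 707.1742.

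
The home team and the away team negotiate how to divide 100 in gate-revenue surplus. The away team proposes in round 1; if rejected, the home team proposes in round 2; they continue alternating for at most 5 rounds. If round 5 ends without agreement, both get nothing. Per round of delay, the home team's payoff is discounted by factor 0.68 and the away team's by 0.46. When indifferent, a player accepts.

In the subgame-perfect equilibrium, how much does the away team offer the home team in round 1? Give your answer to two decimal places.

48.21

Round 5 (the away team proposes): rejection yields 0 for the home team; the away team offers 0 and keeps 100.
Round 4 (the home team proposes): the away team can get 100 next round, worth 0.46 × 100 = 46 now, so the home team offers 46, keeping 54.
Round 3 (the away team proposes): the home team can get 54 next round, worth 0.68 × 54 = 36.72 now. The away team offers 36.72 and keeps 100 − 36.72 = 63.28.
Round 2 (the home team proposes): the away team can get 63.28 next round, worth 0.46 × 63.28 = 29.1088 now; the home team offers that and keeps 70.8912.
Round 1 (the away team proposes): the home team can get 70.8912 next round, worth 0.68 × 70.8912 = 48.206016 now; the away team offers that and keeps 51.793984.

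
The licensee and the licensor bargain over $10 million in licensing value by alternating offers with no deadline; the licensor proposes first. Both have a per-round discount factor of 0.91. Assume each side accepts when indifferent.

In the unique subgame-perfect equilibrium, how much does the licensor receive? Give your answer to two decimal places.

In a stationary SPE each proposer offers the other exactly their discounted continuation value.
If the licensor keeps x when proposing and the licensee keeps y when proposing, then x = 10 − 0.91y and y = 10 − 0.91x.
Solving: x = 10(1 − 0.91) / (1 − 0.91·0.91) = 0.9 / 0.1719 ≈ 5.2356.
The licensee gets 10 − 5.2356 ≈ 4.7644.

5.24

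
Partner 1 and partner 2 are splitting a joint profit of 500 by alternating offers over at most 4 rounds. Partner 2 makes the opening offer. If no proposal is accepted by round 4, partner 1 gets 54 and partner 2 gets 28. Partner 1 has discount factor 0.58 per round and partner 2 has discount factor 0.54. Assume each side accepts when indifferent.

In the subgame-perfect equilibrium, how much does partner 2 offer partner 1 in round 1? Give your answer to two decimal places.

Round 4 (partner 1 proposes): partner 2 gets 28 if talks fail, so partner 1 offers 28 and keeps 472.
Round 3 (partner 2 proposes): partner 1 can get 472 next round, worth 0.58 × 472 = 273.76 now; partner 2 offers that and keeps 226.24.
Round 2 (partner 1 proposes): partner 2 can get 226.24 next round, worth 0.54 × 226.24 = 122.1696 now, so partner 1 offers 122.1696, keeping 377.8304.
Round 1 (partner 2 proposes): partner 1 can get 377.8304 next round, worth 0.58 × 377.8304 = 219.141632 now, so partner 2 offers 219.141632, keeping 280.858368.

219.14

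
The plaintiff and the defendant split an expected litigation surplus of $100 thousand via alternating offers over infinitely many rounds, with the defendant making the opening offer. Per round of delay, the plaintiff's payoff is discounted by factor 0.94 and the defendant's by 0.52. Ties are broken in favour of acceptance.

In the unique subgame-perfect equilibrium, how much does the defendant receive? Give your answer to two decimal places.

11.74

Let x be the defendant's share when the defendant proposes and y be the plaintiff's share when the plaintiff proposes.
The plaintiff accepts iff offered ≥ 0.94·y, so x = 100 − 0.94y. Symmetrically y = 100 − 0.52x.
Substituting: x = 100 − 0.94(100 − 0.52x), giving x(1 − 0.52·0.94) = 100(1 − 0.94).
So x = 100 × 0.06 / 0.5112 ≈ 11.7371, and the plaintiff receives 100 − x ≈ 88.2629.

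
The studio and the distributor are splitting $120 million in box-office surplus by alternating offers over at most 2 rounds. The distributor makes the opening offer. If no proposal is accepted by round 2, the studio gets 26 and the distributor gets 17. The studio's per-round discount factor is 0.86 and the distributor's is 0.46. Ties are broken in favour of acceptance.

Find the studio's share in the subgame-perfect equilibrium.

Round 2 (the studio proposes): the distributor gets 17 if talks fail, so the studio offers 17 and keeps 103.
Round 1 (the distributor proposes): the studio can get 103 next round, worth 0.86 × 103 = 88.58 now; the distributor offers that and keeps 31.42.

88.58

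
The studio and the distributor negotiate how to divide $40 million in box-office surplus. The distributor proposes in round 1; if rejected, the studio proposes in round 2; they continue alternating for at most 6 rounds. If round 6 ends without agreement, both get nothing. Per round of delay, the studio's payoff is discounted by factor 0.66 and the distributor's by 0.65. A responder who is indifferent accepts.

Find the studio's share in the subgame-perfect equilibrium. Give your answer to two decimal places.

Round 6 (the studio proposes): the distributor will accept anything ≥ 0, so the studio offers 0 and keeps 40.
Round 5 (the distributor proposes): the studio can get 40 next round, worth 0.66 × 40 = 26.4 now, so the distributor offers 26.4, keeping 13.6.
Round 4 (the studio proposes): the distributor can get 13.6 next round, worth 0.65 × 13.6 = 8.84 now. The studio offers 8.84 and keeps 40 − 8.84 = 31.16.
Round 3 (the distributor proposes): the studio can get 31.16 next round, worth 0.66 × 31.16 = 20.5656 now, so the distributor offers 20.5656, keeping 19.4344.
Round 2 (the studio proposes): the distributor can get 19.4344 next round, worth 0.65 × 19.4344 = 12.63236 now; the studio offers that and keeps 27.36764.
Round 1 (the distributor proposes): the studio can get 27.36764 next round, worth 0.66 × 27.36764 = 18.0626424 now. The distributor offers 18.0626424 and keeps 40 − 18.0626424 = 21.9373576.

18.06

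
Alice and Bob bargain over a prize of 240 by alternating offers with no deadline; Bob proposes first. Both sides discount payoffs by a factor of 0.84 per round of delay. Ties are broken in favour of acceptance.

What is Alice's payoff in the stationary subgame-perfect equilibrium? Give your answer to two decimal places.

Let x be Bob's share when Bob proposes and y be Alice's share when Alice proposes.
Alice accepts iff offered ≥ 0.84·y, so x = 240 − 0.84y. Symmetrically y = 240 − 0.84x.
Substituting: x = 240 − 0.84(240 − 0.84x), giving x(1 − 0.84·0.84) = 240(1 − 0.84).
So x = 240 × 0.16 / 0.2944 ≈ 130.4348, and Alice receives 240 − x ≈ 109.5652.

109.57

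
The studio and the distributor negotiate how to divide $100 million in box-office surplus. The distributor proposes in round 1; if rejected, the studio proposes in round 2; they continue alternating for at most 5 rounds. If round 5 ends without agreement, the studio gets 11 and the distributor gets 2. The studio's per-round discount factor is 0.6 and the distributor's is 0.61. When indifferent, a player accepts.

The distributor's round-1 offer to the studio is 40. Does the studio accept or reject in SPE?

Round 5 (the distributor proposes): the studio gets 11 if talks fail, so the distributor offers 11 and keeps 89.
Round 4 (the studio proposes): the distributor can get 89 next round, worth 0.61 × 89 = 54.29 now. The studio offers 54.29 and keeps 100 − 54.29 = 45.71.
Round 3 (the distributor proposes): the studio can get 45.71 next round, worth 0.6 × 45.71 = 27.426 now. The distributor offers 27.426 and keeps 100 − 27.426 = 72.574.
Round 2 (the studio proposes): the distributor can get 72.574 next round, worth 0.61 × 72.574 = 44.27014 now. The studio offers 44.27014 and keeps 100 − 44.27014 = 55.72986.
So by rejecting in round 1, the studio gets 55.72986 next round, worth 0.6 × 55.72986 = 33.437916 now.
Offer 40 ≥ 33.437916, so the studio accepts.

Accept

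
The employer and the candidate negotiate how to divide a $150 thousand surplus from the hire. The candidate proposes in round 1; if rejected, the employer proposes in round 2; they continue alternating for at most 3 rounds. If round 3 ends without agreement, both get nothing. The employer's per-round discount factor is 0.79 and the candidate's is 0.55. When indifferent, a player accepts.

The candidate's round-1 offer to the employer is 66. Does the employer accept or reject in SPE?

Accept

Work out the employer's continuation value if the offer is rejected.
Round 3 (the candidate proposes): rejection yields 0 for the employer; the candidate offers 0 and keeps 150.
Round 2 (the employer proposes): the candidate can get 150 next round, worth 0.55 × 150 = 82.5 now. The employer offers 82.5 and keeps 150 − 82.5 = 67.5.
So by rejecting in round 1, the employer gets 67.5 next round, worth 0.79 × 67.5 = 53.325 now.
Offer 66 ≥ 53.325, so the employer accepts.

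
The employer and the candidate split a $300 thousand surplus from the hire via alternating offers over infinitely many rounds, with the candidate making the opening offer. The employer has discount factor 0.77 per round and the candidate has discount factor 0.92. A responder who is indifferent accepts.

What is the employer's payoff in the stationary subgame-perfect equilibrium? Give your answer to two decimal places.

In a stationary SPE each proposer offers the other exactly their discounted continuation value.
If the candidate keeps x when proposing and the employer keeps y when proposing, then x = 300 − 0.77y and y = 300 − 0.92x.
Solving: x = 300(1 − 0.77) / (1 − 0.92·0.77) = 69 / 0.2916 ≈ 236.6255.
The employer gets 300 − 236.6255 ≈ 63.3745.

63.37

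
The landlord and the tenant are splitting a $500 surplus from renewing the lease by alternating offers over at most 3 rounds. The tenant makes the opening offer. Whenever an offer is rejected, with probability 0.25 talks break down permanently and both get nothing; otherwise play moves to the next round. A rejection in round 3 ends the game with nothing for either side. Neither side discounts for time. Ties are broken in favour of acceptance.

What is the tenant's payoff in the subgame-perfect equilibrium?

406.25

By backward induction:
Round 3 (the tenant proposes): rejection yields 0 for the landlord; the tenant offers 0 and keeps 500.
Round 2 (the landlord proposes): rejecting gives the tenant an expected 0.75 × 500 = 375. The landlord offers 375 and keeps 500 − 375 = 125.
Round 1 (the tenant proposes): rejecting gives the landlord an expected 0.75 × 125 = 93.75. The tenant offers 93.75 and keeps 500 − 93.75 = 406.25.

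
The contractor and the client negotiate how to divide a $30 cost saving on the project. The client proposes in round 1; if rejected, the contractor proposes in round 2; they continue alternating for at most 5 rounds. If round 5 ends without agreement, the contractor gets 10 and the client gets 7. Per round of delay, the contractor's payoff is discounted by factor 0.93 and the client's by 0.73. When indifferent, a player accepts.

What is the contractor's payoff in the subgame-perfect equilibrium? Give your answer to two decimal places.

Round 5 (the client proposes): the contractor gets 10 if talks fail, so the client offers 10 and keeps 20.
Round 4 (the contractor proposes): the client can get 20 next round, worth 0.73 × 20 = 14.6 now, so the contractor offers 14.6, keeping 15.4.
Round 3 (the client proposes): the contractor can get 15.4 next round, worth 0.93 × 15.4 = 14.322 now, so the client offers 14.322, keeping 15.678.
Round 2 (the contractor proposes): the client can get 15.678 next round, worth 0.73 × 15.678 = 11.44494 now; the contractor offers that and keeps 18.55506.
Round 1 (the client proposes): the contractor can get 18.55506 next round, worth 0.93 × 18.55506 = 17.2562058 now, so the client offers 17.2562058, keeping 12.7437942.

17.26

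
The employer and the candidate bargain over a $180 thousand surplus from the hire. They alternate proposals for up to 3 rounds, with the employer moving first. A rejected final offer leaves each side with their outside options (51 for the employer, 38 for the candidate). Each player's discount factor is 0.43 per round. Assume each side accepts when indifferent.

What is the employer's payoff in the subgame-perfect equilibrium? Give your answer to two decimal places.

128.86

Round 3 (the employer proposes): the candidate gets 38 if talks fail, so the employer offers 38 and keeps 142.
Round 2 (the candidate proposes): the employer can get 142 next round, worth 0.43 × 142 = 61.06 now; the candidate offers that and keeps 118.94.
Round 1 (the employer proposes): the candidate can get 118.94 next round, worth 0.43 × 118.94 = 51.1442 now, so the employer offers 51.1442, keeping 128.8558.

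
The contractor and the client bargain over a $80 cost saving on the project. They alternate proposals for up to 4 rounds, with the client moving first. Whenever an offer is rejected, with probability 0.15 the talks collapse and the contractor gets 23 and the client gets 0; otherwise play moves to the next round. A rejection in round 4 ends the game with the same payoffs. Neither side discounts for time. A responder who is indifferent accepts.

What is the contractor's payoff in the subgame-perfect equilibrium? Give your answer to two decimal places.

65.27

By backward induction:
Round 4 (the contractor proposes): the client will accept anything ≥ 0, so the contractor offers 0 and keeps 80.
Round 3 (the client proposes): rejecting gives the contractor an expected 0.85 × 80 + 0.15 × 23 = 71.45; the client offers that and keeps 8.55.
Round 2 (the contractor proposes): rejecting gives the client an expected 0.85 × 8.55 = 7.2675, so the contractor offers 7.2675, keeping 72.7325.
Round 1 (the client proposes): rejecting gives the contractor an expected 0.85 × 72.7325 + 0.15 × 23 = 65.272625, so the client offers 65.272625, keeping 14.727375.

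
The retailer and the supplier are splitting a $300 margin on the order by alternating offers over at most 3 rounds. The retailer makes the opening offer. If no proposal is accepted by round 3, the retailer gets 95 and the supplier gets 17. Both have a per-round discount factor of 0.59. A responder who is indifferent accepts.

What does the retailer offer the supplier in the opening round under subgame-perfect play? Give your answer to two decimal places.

Work backward from the last round.
Round 3 (the retailer proposes): the supplier gets 17 if talks fail, so the retailer offers 17 and keeps 283.
Round 2 (the supplier proposes): the retailer can get 283 next round, worth 0.59 × 283 = 166.97 now, so the supplier offers 166.97, keeping 133.03.
Round 1 (the retailer proposes): the supplier can get 133.03 next round, worth 0.59 × 133.03 = 78.4877 now. The retailer offers 78.4877 and keeps 300 − 78.4877 = 221.5123.

78.49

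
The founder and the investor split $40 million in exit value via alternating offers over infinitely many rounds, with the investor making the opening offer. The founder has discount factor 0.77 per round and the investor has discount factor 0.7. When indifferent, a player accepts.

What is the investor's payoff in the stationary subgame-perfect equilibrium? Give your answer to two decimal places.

19.96

When the investor proposes, the founder accepts any offer worth at least 0.77 times what the founder would get by proposing next round; and vice versa.
This gives x = 40 − 0.77y and y = 40 − 0.7x, where x and y are each side's share when it proposes.
Hence (1 − 0.77·0.7)x = 40(1 − 0.77), i.e. 0.461·x = 9.2.
x ≈ 19.9566; the founder's share is 40 − x ≈ 20.0434.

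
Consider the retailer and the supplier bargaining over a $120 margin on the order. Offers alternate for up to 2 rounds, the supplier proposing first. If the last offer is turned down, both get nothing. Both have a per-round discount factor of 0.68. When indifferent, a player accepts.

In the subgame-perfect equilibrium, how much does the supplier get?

38.4

Solve by backward induction from round 2.
Round 2 (the retailer proposes): the supplier will accept anything ≥ 0, so the retailer offers 0 and keeps 120.
Round 1 (the supplier proposes): the retailer can get 120 next round, worth 0.68 × 120 = 81.6 now. The supplier offers 81.6 and keeps 120 − 81.6 = 38.4.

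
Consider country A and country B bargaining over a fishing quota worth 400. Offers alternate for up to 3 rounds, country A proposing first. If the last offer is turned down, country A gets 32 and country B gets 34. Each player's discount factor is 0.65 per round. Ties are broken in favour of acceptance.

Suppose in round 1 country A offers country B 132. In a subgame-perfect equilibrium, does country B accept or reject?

Accept

Round 3 (country A proposes): country B gets 34 if talks fail, so country A offers 34 and keeps 366.
Round 2 (country B proposes): country A can get 366 next round, worth 0.65 × 366 = 237.9 now, so country B offers 237.9, keeping 162.1.
So by rejecting in round 1, country B gets 162.1 next round, worth 0.65 × 162.1 = 105.365 now.
Offer 132 ≥ 105.365, so country B accepts.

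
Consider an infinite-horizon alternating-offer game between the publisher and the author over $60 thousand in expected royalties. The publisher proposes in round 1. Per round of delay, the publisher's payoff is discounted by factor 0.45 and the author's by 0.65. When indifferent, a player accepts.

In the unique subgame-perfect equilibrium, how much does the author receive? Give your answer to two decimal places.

In a stationary SPE each proposer offers the other exactly their discounted continuation value.
If the publisher keeps x when proposing and the author keeps y when proposing, then x = 60 − 0.65y and y = 60 − 0.45x.
Solving: x = 60(1 − 0.65) / (1 − 0.45·0.65) = 21 / 0.7075 ≈ 29.6820.
The author gets 60 − 29.6820 ≈ 30.3180.

30.32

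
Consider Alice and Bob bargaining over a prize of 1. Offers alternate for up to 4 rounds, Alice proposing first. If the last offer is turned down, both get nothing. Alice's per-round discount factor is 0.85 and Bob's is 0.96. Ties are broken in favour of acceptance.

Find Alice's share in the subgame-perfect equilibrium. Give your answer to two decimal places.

Round 4 (Bob proposes): rejection yields 0 for Alice; Bob offers 0 and keeps 1.
Round 3 (Alice proposes): Bob can get 1 next round, worth 0.96 × 1 = 0.96 now, so Alice offers 0.96, keeping 0.04.
Round 2 (Bob proposes): Alice can get 0.04 next round, worth 0.85 × 0.04 = 0.034 now. Bob offers 0.034 and keeps 1 − 0.034 = 0.966.
Round 1 (Alice proposes): Bob can get 0.966 next round, worth 0.96 × 0.966 = 0.92736 now; Alice offers that and keeps 0.07264.

0.07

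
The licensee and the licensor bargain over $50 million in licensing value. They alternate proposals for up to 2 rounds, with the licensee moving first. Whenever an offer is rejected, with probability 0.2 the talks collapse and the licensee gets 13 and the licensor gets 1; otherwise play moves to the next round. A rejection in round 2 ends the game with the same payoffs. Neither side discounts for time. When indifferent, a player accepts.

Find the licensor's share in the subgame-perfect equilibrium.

By backward induction:
Round 2 (the licensor proposes): the licensee gets 13 if talks fail, so the licensor offers 13 and keeps 37.
Round 1 (the licensee proposes): rejecting gives the licensor an expected 0.8 × 37 + 0.2 × 1 = 29.8; the licensee offers that and keeps 20.2.

29.8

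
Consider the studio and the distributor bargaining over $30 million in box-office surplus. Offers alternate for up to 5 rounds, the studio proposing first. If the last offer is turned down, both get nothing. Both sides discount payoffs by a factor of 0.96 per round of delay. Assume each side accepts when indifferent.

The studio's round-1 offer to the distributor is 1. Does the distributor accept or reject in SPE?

Round 5 (the studio proposes): the distributor will accept anything ≥ 0, so the studio offers 0 and keeps 30.
Round 4 (the distributor proposes): the studio can get 30 next round, worth 0.96 × 30 = 28.8 now; the distributor offers that and keeps 1.2.
Round 3 (the studio proposes): the distributor can get 1.2 next round, worth 0.96 × 1.2 = 1.152 now; the studio offers that and keeps 28.848.
Round 2 (the distributor proposes): the studio can get 28.848 next round, worth 0.96 × 28.848 = 27.69408 now; the distributor offers that and keeps 2.30592.
So by rejecting in round 1, the distributor gets 2.30592 next round, worth 0.96 × 2.30592 = 2.2136832 now.
Offer 1 < 2.2136832, so the distributor rejects.

Reject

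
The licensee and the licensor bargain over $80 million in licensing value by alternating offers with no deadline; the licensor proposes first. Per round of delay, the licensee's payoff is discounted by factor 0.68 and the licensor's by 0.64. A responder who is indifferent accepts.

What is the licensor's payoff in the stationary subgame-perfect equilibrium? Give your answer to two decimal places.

45.33

Let x be the licensor's share when the licensor proposes and y be the licensee's share when the licensee proposes.
The licensee accepts iff offered ≥ 0.68·y, so x = 80 − 0.68y. Symmetrically y = 80 − 0.64x.
Substituting: x = 80 − 0.68(80 − 0.64x), giving x(1 − 0.64·0.68) = 80(1 − 0.68).
So x = 80 × 0.32 / 0.5648 ≈ 45.3258, and the licensee receives 80 − x ≈ 34.6742.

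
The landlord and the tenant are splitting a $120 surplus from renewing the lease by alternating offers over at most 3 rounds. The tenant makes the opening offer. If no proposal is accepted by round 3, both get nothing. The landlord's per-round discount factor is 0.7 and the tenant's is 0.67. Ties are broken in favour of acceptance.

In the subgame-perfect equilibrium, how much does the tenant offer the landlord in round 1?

Round 3 (the tenant proposes): the landlord will accept anything ≥ 0, so the tenant offers 0 and keeps 120.
Round 2 (the landlord proposes): the tenant can get 120 next round, worth 0.67 × 120 = 80.4 now; the landlord offers that and keeps 39.6.
Round 1 (the tenant proposes): the landlord can get 39.6 next round, worth 0.7 × 39.6 = 27.72 now; the tenant offers that and keeps 92.28.

27.72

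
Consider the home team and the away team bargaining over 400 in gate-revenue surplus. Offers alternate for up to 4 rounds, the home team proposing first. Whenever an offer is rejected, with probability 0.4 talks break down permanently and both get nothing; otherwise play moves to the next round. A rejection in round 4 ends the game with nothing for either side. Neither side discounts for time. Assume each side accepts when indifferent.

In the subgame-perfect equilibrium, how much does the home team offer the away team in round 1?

By backward induction:
Round 4 (the away team proposes): rejection yields 0 for the home team; the away team offers 0 and keeps 400.
Round 3 (the home team proposes): rejecting gives the away team an expected 0.6 × 400 = 240, so the home team offers 240, keeping 160.
Round 2 (the away team proposes): rejecting gives the home team an expected 0.6 × 160 = 96. The away team offers 96 and keeps 400 − 96 = 304.
Round 1 (the home team proposes): rejecting gives the away team an expected 0.6 × 304 = 182.4. The home team offers 182.4 and keeps 400 − 182.4 = 217.6.

182.4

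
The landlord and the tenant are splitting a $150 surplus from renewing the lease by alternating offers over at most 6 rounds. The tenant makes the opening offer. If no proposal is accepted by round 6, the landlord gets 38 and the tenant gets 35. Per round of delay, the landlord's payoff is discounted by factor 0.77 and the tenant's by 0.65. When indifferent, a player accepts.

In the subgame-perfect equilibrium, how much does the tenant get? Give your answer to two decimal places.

Work backward from the last round.
Round 6 (the landlord proposes): the tenant gets 35 if talks fail, so the landlord offers 35 and keeps 115.
Round 5 (the tenant proposes): the landlord can get 115 next round, worth 0.77 × 115 = 88.55 now; the tenant offers that and keeps 61.45.
Round 4 (the landlord proposes): the tenant can get 61.45 next round, worth 0.65 × 61.45 = 39.9425 now, so the landlord offers 39.9425, keeping 110.0575.
Round 3 (the tenant proposes): the landlord can get 110.0575 next round, worth 0.77 × 110.0575 = 84.744275 now. The tenant offers 84.744275 and keeps 150 − 84.744275 = 65.255725.
Round 2 (the landlord proposes): the tenant can get 65.255725 next round, worth 0.65 × 65.255725 = 42.41622125 now. The landlord offers 42.41622125 and keeps 150 − 42.41622125 = 107.58377875.
Round 1 (the tenant proposes): the landlord can get 107.58377875 next round, worth 0.77 × 107.58377875 = 82.8395096375 now, so the tenant offers 82.8395096375, keeping 67.1604903625.

67.16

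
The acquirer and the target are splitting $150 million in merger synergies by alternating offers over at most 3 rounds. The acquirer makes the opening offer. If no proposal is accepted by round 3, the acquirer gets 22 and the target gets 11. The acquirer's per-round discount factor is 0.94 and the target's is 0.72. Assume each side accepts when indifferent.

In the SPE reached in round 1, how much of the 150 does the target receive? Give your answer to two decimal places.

Round 3 (the acquirer proposes): the target gets 11 if talks fail, so the acquirer offers 11 and keeps 139.
Round 2 (the target proposes): the acquirer can get 139 next round, worth 0.94 × 139 = 130.66 now. The target offers 130.66 and keeps 150 − 130.66 = 19.34.
Round 1 (the acquirer proposes): the target can get 19.34 next round, worth 0.72 × 19.34 = 13.9248 now, so the acquirer offers 13.9248, keeping 136.0752.

13.92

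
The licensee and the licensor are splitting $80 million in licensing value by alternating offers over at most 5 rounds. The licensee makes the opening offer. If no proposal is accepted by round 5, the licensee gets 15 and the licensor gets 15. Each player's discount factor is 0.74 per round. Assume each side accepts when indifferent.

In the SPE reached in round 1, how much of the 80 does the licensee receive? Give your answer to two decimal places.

51.68

Round 5 (the licensee proposes): the licensor gets 15 if talks fail, so the licensee offers 15 and keeps 65.
Round 4 (the licensor proposes): the licensee can get 65 next round, worth 0.74 × 65 = 48.1 now, so the licensor offers 48.1, keeping 31.9.
Round 3 (the licensee proposes): the licensor can get 31.9 next round, worth 0.74 × 31.9 = 23.606 now. The licensee offers 23.606 and keeps 80 − 23.606 = 56.394.
Round 2 (the licensor proposes): the licensee can get 56.394 next round, worth 0.74 × 56.394 = 41.73156 now. The licensor offers 41.73156 and keeps 80 − 41.73156 = 38.26844.
Round 1 (the licensee proposes): the licensor can get 38.26844 next round, worth 0.74 × 38.26844 = 28.3186456 now, so the licensee offers 28.3186456, keeping 51.6813544.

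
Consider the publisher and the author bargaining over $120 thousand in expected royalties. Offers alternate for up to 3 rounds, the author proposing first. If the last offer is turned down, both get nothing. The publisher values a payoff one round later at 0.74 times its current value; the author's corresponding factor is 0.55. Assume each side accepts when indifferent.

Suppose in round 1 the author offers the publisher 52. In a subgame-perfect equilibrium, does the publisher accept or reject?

Accept

Round 3 (the author proposes): the publisher will accept anything ≥ 0, so the author offers 0 and keeps 120.
Round 2 (the publisher proposes): the author can get 120 next round, worth 0.55 × 120 = 66 now, so the publisher offers 66, keeping 54.
So by rejecting in round 1, the publisher gets 54 next round, worth 0.74 × 54 = 39.96 now.
Offer 52 ≥ 39.96, so the publisher accepts.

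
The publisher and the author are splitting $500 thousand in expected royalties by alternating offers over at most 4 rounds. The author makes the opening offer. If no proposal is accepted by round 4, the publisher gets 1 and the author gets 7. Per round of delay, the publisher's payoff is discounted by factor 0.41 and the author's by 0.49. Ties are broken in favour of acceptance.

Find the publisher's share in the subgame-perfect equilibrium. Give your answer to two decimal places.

145.16

Work backward from the last round.
Round 4 (the publisher proposes): the author gets 7 if talks fail, so the publisher offers 7 and keeps 493.
Round 3 (the author proposes): the publisher can get 493 next round, worth 0.41 × 493 = 202.13 now. The author offers 202.13 and keeps 500 − 202.13 = 297.87.
Round 2 (the publisher proposes): the author can get 297.87 next round, worth 0.49 × 297.87 = 145.9563 now; the publisher offers that and keeps 354.0437.
Round 1 (the author proposes): the publisher can get 354.0437 next round, worth 0.41 × 354.0437 = 145.157917 now, so the author offers 145.157917, keeping 354.842083.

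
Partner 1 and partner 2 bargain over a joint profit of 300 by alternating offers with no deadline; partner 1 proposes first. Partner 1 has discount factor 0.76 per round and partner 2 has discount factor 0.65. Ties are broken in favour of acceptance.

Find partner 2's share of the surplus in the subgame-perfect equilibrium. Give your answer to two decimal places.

92.49

When partner 1 proposes, partner 2 accepts any offer worth at least 0.65 times what partner 2 would get by proposing next round; and vice versa.
This gives x = 300 − 0.65y and y = 300 − 0.76x, where x and y are each side's share when it proposes.
Hence (1 − 0.65·0.76)x = 300(1 − 0.65), i.e. 0.506·x = 105.
x ≈ 207.5099; partner 2's share is 300 − x ≈ 92.4901.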